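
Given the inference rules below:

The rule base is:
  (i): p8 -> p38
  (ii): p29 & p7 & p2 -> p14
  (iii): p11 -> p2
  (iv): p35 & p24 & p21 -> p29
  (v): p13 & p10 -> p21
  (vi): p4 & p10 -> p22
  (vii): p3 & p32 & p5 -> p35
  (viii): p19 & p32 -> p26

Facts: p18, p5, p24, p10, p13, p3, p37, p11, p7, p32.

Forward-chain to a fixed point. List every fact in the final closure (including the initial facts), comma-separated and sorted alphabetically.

p10, p11, p13, p14, p18, p2, p21, p24, p29, p3, p32, p35, p37, p5, p7

[1] (iii) [p11 -> p2]; (v) [p13 & p10 -> p21]; (vii) [p3 & p32 & p5 -> p35]. ⇒ new: p2, p21, p35.
[2] (iv) [p35 & p24 & p21 -> p29]. ⇒ new: p29.
[3] (ii) [p29 & p7 & p2 -> p14]. ⇒ new: p14.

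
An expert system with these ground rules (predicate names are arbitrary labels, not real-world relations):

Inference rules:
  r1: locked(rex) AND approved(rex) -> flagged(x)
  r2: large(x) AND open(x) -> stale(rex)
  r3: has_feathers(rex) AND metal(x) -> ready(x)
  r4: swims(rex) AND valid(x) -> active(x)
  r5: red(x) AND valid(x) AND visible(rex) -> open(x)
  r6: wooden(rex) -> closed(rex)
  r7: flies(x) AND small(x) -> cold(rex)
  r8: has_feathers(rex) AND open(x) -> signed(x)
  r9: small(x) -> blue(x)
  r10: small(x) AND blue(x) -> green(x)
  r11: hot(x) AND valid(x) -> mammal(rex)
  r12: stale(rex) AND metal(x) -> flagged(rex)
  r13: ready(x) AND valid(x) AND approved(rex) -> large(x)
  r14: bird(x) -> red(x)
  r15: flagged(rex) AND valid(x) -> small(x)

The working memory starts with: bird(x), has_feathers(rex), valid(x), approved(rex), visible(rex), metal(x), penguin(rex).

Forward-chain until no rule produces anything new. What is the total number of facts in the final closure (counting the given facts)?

Round 1 — r3, r14, derive ready(x), red(x).
Round 2 — r5, r13, derive open(x), large(x).
Round 3 — r2, r8, derive stale(rex), signed(x).
Round 4 — r12, derive flagged(rex).
Round 5 — r15, derive small(x).
Round 6 — r9, derive blue(x).
Round 7 — r10, derive green(x).
Closure: {approved(rex), bird(x), blue(x), flagged(rex), green(x), has_feathers(rex), large(x), metal(x), open(x), penguin(rex), ready(x), red(x), signed(x), small(x), stale(rex), valid(x), visible(rex)} — 17 facts.

17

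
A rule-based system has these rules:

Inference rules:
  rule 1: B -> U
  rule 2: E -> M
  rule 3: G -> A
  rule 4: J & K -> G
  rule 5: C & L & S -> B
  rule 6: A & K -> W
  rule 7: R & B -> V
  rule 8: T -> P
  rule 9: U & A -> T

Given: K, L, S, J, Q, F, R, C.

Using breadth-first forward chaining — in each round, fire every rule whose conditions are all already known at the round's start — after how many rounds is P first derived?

Round 1 — rule 4, rule 5, derive G, B.
Round 2 — rule 1, rule 3, rule 7, derive U, A, V.
Round 3 — rule 6, rule 9, derive W, T.
Round 4 — rule 8, derive P.
P first appears in round 4.

4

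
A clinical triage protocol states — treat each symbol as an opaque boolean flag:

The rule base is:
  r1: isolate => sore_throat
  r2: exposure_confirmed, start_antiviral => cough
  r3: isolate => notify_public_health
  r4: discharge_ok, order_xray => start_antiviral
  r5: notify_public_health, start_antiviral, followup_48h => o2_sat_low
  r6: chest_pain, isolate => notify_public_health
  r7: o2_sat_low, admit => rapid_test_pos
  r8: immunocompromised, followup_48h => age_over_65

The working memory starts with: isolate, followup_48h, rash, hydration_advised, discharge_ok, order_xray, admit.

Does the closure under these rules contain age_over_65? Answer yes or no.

Round 1: r1 [isolate => sore_throat]; r3 [isolate => notify_public_health]; r4 [discharge_ok, order_xray => start_antiviral]. New: sore_throat, notify_public_health, start_antiviral.
Round 2: r5 [notify_public_health, start_antiviral, followup_48h => o2_sat_low]. New: o2_sat_low.
Round 3: r7 [o2_sat_low, admit => rapid_test_pos]. New: rapid_test_pos.
Fixed point reached. age_over_65 is concluded only by r8; r8 needs immunocompromised (never derived).

no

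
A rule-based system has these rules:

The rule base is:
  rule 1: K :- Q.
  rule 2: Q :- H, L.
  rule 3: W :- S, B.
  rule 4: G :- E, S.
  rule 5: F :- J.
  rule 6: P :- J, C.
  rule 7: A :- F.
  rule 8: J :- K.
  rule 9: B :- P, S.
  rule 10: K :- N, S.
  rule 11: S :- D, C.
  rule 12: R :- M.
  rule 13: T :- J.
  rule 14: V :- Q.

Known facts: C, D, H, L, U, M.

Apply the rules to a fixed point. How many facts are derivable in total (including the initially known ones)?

18

[1] rule 2 [Q :- H, L.]; rule 11 [S :- D, C.]; rule 12 [R :- M.]. ⇒ new: Q, S, R.
[2] rule 1 [K :- Q.]; rule 14 [V :- Q.]. ⇒ new: K, V.
[3] rule 8 [J :- K.]. ⇒ new: J.
[4] rule 5 [F :- J.]; rule 6 [P :- J, C.]; rule 13 [T :- J.]. ⇒ new: F, P, T.
[5] rule 7 [A :- F.]; rule 9 [B :- P, S.]. ⇒ new: A, B.
[6] rule 3 [W :- S, B.]. ⇒ new: W.
Closure: {A, B, C, D, F, H, J, K, L, M, P, Q, R, S, T, U, V, W} — 18 facts.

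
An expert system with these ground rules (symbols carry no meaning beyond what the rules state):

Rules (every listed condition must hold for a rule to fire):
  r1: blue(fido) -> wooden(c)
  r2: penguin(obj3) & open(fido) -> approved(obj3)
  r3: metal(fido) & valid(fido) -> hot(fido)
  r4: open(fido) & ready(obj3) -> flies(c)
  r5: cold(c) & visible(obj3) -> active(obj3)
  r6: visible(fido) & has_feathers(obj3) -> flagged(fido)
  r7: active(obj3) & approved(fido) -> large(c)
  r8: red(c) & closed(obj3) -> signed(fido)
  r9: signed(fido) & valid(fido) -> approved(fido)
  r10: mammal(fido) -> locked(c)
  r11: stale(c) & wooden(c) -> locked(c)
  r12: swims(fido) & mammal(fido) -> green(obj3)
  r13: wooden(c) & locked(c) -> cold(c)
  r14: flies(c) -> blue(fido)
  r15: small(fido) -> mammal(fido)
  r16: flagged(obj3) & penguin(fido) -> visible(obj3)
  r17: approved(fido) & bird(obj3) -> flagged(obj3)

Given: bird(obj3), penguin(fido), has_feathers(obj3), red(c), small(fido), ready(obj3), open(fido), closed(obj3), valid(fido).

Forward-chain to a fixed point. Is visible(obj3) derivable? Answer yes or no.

Round 1 fires r4, r8, r15, giving flies(c), signed(fido), mammal(fido).
Round 2 fires r9, r10, r14, giving approved(fido), locked(c), blue(fido).
Round 3 fires r1, r17, giving wooden(c), flagged(obj3).
Round 4 fires r13, r16, giving cold(c), visible(obj3).
Round 5 fires r5, giving active(obj3).
Round 6 fires r7, giving large(c).
visible(obj3) appears in round 4, so it is derivable.

yes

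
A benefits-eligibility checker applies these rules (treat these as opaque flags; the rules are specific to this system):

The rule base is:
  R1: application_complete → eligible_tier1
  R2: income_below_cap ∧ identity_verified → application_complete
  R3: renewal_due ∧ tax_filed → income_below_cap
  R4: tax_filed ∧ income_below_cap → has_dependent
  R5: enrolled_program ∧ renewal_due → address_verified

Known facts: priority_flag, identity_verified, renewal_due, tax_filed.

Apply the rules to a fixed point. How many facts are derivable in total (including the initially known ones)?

8

Round 1 — R3, derive income_below_cap.
Round 2 — R2, R4, derive application_complete, has_dependent.
Round 3 — R1, derive eligible_tier1.
Closure: {application_complete, eligible_tier1, has_dependent, identity_verified, income_below_cap, priority_flag, renewal_due, tax_filed} — 8 facts.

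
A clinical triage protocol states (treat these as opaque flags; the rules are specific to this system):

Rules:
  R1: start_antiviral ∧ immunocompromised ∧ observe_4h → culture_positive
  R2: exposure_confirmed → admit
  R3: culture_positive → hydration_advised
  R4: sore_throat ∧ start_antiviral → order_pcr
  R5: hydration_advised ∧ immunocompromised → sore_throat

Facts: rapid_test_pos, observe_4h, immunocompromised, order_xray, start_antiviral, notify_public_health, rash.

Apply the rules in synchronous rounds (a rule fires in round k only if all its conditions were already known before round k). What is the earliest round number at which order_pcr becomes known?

Round 1 — R1, derive culture_positive.
Round 2 — R3, derive hydration_advised.
Round 3 — R5, derive sore_throat.
Round 4 — R4, derive order_pcr.
order_pcr first appears in round 4.

4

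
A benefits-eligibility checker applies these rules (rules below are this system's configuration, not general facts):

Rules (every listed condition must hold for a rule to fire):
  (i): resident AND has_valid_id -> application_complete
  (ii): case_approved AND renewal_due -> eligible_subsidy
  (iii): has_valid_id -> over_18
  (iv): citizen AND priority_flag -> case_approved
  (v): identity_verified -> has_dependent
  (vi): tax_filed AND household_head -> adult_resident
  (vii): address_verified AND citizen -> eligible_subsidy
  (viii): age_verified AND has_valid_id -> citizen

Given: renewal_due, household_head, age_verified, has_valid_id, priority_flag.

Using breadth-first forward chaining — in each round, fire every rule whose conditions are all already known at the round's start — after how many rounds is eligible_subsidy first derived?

3

Round 1 fires (iii), (viii), giving over_18, citizen.
Round 2 fires (iv), giving case_approved.
Round 3 fires (ii), giving eligible_subsidy.
eligible_subsidy first appears in round 3.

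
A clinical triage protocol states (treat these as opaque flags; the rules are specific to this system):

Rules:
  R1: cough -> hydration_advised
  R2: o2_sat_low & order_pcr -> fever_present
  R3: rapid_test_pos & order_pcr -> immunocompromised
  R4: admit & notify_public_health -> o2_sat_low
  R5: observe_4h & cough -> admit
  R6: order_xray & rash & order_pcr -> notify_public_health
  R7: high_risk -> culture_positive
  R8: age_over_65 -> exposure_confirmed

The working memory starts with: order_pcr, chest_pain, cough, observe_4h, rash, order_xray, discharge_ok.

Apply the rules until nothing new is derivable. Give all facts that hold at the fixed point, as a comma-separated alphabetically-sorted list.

[1] R1 [cough -> hydration_advised]; R5 [observe_4h & cough -> admit]; R6 [order_xray & rash & order_pcr -> notify_public_health]. ⇒ new: hydration_advised, admit, notify_public_health.
[2] R4 [admit & notify_public_health -> o2_sat_low]. ⇒ new: o2_sat_low.
[3] R2 [o2_sat_low & order_pcr -> fever_present]. ⇒ new: fever_present.

admit, chest_pain, cough, discharge_ok, fever_present, hydration_advised, notify_public_health, o2_sat_low, observe_4h, order_pcr, order_xray, rash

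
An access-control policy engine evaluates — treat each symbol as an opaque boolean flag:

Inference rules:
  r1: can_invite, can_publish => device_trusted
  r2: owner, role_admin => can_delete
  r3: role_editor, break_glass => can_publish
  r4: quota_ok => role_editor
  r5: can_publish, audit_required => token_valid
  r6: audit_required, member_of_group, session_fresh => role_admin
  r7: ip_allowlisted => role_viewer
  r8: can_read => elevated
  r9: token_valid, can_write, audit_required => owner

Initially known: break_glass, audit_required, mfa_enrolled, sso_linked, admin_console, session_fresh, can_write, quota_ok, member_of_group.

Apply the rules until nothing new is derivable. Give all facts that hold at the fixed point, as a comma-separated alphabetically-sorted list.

Round 1 fires r4, r6, giving role_editor, role_admin.
Round 2 fires r3, giving can_publish.
Round 3 fires r5, giving token_valid.
Round 4 fires r9, giving owner.
Round 5 fires r2, giving can_delete.

admin_console, audit_required, break_glass, can_delete, can_publish, can_write, member_of_group, mfa_enrolled, owner, quota_ok, role_admin, role_editor, session_fresh, sso_linked, token_valid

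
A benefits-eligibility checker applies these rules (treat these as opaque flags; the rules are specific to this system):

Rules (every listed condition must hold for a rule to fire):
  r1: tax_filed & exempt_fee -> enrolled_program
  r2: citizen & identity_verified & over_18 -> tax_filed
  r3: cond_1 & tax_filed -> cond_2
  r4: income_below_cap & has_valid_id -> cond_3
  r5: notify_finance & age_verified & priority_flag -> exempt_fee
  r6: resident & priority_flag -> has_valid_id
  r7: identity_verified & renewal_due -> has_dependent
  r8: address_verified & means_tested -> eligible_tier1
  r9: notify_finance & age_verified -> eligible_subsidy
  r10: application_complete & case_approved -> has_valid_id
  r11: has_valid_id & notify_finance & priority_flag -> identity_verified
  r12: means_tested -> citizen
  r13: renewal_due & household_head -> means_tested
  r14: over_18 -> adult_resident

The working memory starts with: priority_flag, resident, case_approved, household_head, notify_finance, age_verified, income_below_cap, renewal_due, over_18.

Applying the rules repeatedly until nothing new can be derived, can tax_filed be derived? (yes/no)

yes

Round 1 — r5, r6, r9, r13, r14, derive exempt_fee, has_valid_id, eligible_subsidy, means_tested, adult_resident.
Round 2 — r4, r11, r12, derive cond_3, identity_verified, citizen.
Round 3 — r2, r7, derive tax_filed, has_dependent.
Round 4 — r1, derive enrolled_program.
tax_filed appears in round 3, so it is derivable.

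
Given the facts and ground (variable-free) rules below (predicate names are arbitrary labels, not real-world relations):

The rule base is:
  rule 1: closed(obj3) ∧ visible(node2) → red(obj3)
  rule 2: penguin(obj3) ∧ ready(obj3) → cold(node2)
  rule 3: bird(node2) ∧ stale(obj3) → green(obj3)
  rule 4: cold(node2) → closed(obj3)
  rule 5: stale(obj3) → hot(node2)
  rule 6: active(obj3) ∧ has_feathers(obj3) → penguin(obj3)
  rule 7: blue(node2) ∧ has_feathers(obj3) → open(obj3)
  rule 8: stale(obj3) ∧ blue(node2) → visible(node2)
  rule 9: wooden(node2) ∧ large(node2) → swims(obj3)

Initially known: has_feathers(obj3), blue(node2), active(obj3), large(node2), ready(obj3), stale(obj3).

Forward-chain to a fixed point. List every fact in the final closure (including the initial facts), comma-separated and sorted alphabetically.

active(obj3), blue(node2), closed(obj3), cold(node2), has_feathers(obj3), hot(node2), large(node2), open(obj3), penguin(obj3), ready(obj3), red(obj3), stale(obj3), visible(node2)

[1] rule 5 [stale(obj3) → hot(node2)]; rule 6 [active(obj3) ∧ has_feathers(obj3) → penguin(obj3)]; rule 7 [blue(node2) ∧ has_feathers(obj3) → open(obj3)]; rule 8 [stale(obj3) ∧ blue(node2) → visible(node2)]. ⇒ new: hot(node2), penguin(obj3), open(obj3), visible(node2).
[2] rule 2 [penguin(obj3) ∧ ready(obj3) → cold(node2)]. ⇒ new: cold(node2).
[3] rule 4 [cold(node2) → closed(obj3)]. ⇒ new: closed(obj3).
[4] rule 1 [closed(obj3) ∧ visible(node2) → red(obj3)]. ⇒ new: red(obj3).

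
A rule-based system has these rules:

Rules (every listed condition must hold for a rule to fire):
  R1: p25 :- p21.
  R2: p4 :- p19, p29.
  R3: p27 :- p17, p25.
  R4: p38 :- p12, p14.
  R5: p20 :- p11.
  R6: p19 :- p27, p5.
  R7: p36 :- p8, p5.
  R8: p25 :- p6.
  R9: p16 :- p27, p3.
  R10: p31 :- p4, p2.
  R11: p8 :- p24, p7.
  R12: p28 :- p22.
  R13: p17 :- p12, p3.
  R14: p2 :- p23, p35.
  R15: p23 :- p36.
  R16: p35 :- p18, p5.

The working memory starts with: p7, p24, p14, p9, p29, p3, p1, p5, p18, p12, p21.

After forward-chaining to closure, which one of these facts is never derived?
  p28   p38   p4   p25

p28

Round 1: R1 [p25 :- p21.]; R4 [p38 :- p12, p14.]; R11 [p8 :- p24, p7.]; R13 [p17 :- p12, p3.]; R16 [p35 :- p18, p5.]. New: p25, p38, p8, p17, p35.
Round 2: R3 [p27 :- p17, p25.]; R7 [p36 :- p8, p5.]. New: p27, p36.
Round 3: R6 [p19 :- p27, p5.]; R9 [p16 :- p27, p3.]; R15 [p23 :- p36.]. New: p19, p16, p23.
Round 4: R2 [p4 :- p19, p29.]; R14 [p2 :- p23, p35.]. New: p4, p2.
Round 5: R10 [p31 :- p4, p2.]. New: p31.
Derived: p38 (round 1), p25 (round 1), p4 (round 4). p28 never appears in any round.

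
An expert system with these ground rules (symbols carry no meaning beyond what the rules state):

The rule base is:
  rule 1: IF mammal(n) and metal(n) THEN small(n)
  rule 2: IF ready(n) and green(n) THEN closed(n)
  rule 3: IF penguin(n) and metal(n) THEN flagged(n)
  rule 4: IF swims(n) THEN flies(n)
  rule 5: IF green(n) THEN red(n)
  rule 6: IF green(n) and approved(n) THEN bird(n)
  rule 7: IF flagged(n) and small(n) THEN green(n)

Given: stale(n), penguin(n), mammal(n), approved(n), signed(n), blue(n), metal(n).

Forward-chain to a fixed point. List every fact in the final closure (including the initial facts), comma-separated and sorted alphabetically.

[1] rule 1 [IF mammal(n) and metal(n) THEN small(n)]; rule 3 [IF penguin(n) and metal(n) THEN flagged(n)]. ⇒ new: small(n), flagged(n).
[2] rule 7 [IF flagged(n) and small(n) THEN green(n)]. ⇒ new: green(n).
[3] rule 5 [IF green(n) THEN red(n)]; rule 6 [IF green(n) and approved(n) THEN bird(n)]. ⇒ new: red(n), bird(n).

approved(n), bird(n), blue(n), flagged(n), green(n), mammal(n), metal(n), penguin(n), red(n), signed(n), small(n), stale(n)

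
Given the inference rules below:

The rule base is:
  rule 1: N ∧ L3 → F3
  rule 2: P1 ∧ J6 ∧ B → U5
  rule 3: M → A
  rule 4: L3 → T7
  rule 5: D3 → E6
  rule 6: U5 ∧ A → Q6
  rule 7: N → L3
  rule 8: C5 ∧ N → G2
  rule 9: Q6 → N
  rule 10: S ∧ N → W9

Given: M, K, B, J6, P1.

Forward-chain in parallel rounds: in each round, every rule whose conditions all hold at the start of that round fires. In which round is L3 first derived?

4

Round 1 fires rule 2, rule 3, giving U5, A.
Round 2 fires rule 6, giving Q6.
Round 3 fires rule 9, giving N.
Round 4 fires rule 7, giving L3.
L3 first appears in round 4.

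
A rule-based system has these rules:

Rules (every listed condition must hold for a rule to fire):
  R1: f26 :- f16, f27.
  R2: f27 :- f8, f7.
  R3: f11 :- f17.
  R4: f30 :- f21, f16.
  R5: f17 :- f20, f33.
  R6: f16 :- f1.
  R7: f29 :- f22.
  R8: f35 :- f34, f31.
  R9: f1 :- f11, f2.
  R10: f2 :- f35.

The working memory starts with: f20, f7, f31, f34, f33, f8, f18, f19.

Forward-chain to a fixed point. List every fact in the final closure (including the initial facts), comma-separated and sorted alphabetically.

f1, f11, f16, f17, f18, f19, f2, f20, f26, f27, f31, f33, f34, f35, f7, f8

Round 1 fires R2, R5, R8, giving f27, f17, f35.
Round 2 fires R3, R10, giving f11, f2.
Round 3 fires R9, giving f1.
Round 4 fires R6, giving f16.
Round 5 fires R1, giving f26.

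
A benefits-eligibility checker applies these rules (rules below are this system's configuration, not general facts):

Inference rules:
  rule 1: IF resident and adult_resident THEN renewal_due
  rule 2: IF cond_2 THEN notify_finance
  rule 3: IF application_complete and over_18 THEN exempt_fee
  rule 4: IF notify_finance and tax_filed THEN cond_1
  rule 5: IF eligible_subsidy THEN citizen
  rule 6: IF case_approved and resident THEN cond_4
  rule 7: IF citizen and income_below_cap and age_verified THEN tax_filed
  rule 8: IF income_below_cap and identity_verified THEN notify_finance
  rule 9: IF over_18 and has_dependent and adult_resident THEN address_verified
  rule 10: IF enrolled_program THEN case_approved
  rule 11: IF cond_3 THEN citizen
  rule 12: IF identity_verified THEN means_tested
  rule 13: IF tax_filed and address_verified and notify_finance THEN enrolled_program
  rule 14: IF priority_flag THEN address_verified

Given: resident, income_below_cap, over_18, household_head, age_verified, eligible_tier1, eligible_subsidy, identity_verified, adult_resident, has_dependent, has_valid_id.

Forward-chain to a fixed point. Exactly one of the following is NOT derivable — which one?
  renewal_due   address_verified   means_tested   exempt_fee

Round 1: rule 1 [IF resident and adult_resident THEN renewal_due]; rule 5 [IF eligible_subsidy THEN citizen]; rule 8 [IF income_below_cap and identity_verified THEN notify_finance]; rule 9 [IF over_18 and has_dependent and adult_resident THEN address_verified]; rule 12 [IF identity_verified THEN means_tested]. New: renewal_due, citizen, notify_finance, address_verified, means_tested.
Round 2: rule 7 [IF citizen and income_below_cap and age_verified THEN tax_filed]. New: tax_filed.
Round 3: rule 4 [IF notify_finance and tax_filed THEN cond_1]; rule 13 [IF tax_filed and address_verified and notify_finance THEN enrolled_program]. New: cond_1, enrolled_program.
Round 4: rule 10 [IF enrolled_program THEN case_approved]. New: case_approved.
Round 5: rule 6 [IF case_approved and resident THEN cond_4]. New: cond_4.
Derived: means_tested (round 1), address_verified (round 1), renewal_due (round 1). exempt_fee never appears in any round.

exempt_fee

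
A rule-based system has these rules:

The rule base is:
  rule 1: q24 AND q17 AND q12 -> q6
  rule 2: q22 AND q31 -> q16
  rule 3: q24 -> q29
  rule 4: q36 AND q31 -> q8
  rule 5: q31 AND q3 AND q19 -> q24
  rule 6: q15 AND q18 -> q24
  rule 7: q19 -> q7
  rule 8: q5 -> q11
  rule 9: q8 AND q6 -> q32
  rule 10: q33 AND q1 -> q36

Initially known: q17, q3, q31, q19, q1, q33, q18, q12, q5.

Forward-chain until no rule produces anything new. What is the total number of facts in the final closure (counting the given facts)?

[1] rule 5 [q31 AND q3 AND q19 -> q24]; rule 7 [q19 -> q7]; rule 8 [q5 -> q11]; rule 10 [q33 AND q1 -> q36]. ⇒ new: q24, q7, q11, q36.
[2] rule 1 [q24 AND q17 AND q12 -> q6]; rule 3 [q24 -> q29]; rule 4 [q36 AND q31 -> q8]. ⇒ new: q6, q29, q8.
[3] rule 9 [q8 AND q6 -> q32]. ⇒ new: q32.
Closure: {q1, q11, q12, q17, q18, q19, q24, q29, q3, q31, q32, q33, q36, q5, q6, q7, q8} — 17 facts.

17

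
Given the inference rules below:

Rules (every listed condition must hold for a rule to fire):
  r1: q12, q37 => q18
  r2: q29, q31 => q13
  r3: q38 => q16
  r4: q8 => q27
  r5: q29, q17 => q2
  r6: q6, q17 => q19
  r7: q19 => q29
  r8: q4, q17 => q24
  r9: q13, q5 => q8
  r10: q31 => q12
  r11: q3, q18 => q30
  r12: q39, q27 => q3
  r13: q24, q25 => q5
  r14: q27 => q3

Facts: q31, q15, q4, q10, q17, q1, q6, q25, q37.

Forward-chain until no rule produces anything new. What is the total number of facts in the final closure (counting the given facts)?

21

Round 1: r6 [q6, q17 => q19]; r8 [q4, q17 => q24]; r10 [q31 => q12]. New: q19, q24, q12.
Round 2: r1 [q12, q37 => q18]; r7 [q19 => q29]; r13 [q24, q25 => q5]. New: q18, q29, q5.
Round 3: r2 [q29, q31 => q13]; r5 [q29, q17 => q2]. New: q13, q2.
Round 4: r9 [q13, q5 => q8]. New: q8.
Round 5: r4 [q8 => q27]. New: q27.
Round 6: r14 [q27 => q3]. New: q3.
Round 7: r11 [q3, q18 => q30]. New: q30.
Closure: {q1, q10, q12, q13, q15, q17, q18, q19, q2, q24, q25, q27, q29, q3, q30, q31, q37, q4, q5, q6, q8} — 21 facts.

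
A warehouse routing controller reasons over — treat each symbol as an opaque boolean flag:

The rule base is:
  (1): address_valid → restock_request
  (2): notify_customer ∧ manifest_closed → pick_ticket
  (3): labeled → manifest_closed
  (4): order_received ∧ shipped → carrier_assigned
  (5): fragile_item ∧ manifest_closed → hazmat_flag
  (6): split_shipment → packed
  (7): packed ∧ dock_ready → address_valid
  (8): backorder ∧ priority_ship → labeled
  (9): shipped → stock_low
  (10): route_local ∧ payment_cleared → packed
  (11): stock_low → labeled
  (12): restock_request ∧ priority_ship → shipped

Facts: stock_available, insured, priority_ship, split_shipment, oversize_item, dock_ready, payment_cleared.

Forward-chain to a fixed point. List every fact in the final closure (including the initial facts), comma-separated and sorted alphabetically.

address_valid, dock_ready, insured, labeled, manifest_closed, oversize_item, packed, payment_cleared, priority_ship, restock_request, shipped, split_shipment, stock_available, stock_low

Round 1: (6) [split_shipment → packed]. Adds packed.
Round 2: (7) [packed ∧ dock_ready → address_valid]. Adds address_valid.
Round 3: (1) [address_valid → restock_request]. Adds restock_request.
Round 4: (12) [restock_request ∧ priority_ship → shipped]. Adds shipped.
Round 5: (9) [shipped → stock_low]. Adds stock_low.
Round 6: (11) [stock_low → labeled]. Adds labeled.
Round 7: (3) [labeled → manifest_closed]. Adds manifest_closed.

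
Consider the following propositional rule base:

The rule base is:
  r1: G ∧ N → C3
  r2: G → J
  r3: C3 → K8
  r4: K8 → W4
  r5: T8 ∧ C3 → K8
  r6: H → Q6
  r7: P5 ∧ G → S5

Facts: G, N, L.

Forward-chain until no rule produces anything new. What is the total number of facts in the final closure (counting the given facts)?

Round 1: r1 [G ∧ N → C3]; r2 [G → J]. Adds C3, J.
Round 2: r3 [C3 → K8]. Adds K8.
Round 3: r4 [K8 → W4]. Adds W4.
Closure: {C3, G, J, K8, L, N, W4} — 7 facts.

7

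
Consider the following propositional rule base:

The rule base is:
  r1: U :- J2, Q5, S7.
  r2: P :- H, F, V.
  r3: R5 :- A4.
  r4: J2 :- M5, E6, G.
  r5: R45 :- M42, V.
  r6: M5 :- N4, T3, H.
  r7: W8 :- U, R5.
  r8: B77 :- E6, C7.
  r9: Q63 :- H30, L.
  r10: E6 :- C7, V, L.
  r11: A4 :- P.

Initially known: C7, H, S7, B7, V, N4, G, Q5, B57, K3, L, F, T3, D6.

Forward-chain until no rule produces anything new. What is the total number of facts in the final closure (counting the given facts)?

[1] r2 [P :- H, F, V.]; r6 [M5 :- N4, T3, H.]; r10 [E6 :- C7, V, L.]. ⇒ new: P, M5, E6.
[2] r4 [J2 :- M5, E6, G.]; r8 [B77 :- E6, C7.]; r11 [A4 :- P.]. ⇒ new: J2, B77, A4.
[3] r1 [U :- J2, Q5, S7.]; r3 [R5 :- A4.]. ⇒ new: U, R5.
[4] r7 [W8 :- U, R5.]. ⇒ new: W8.
Closure: {A4, B57, B7, B77, C7, D6, E6, F, G, H, J2, K3, L, M5, N4, P, Q5, R5, S7, T3, U, V, W8} — 23 facts.

23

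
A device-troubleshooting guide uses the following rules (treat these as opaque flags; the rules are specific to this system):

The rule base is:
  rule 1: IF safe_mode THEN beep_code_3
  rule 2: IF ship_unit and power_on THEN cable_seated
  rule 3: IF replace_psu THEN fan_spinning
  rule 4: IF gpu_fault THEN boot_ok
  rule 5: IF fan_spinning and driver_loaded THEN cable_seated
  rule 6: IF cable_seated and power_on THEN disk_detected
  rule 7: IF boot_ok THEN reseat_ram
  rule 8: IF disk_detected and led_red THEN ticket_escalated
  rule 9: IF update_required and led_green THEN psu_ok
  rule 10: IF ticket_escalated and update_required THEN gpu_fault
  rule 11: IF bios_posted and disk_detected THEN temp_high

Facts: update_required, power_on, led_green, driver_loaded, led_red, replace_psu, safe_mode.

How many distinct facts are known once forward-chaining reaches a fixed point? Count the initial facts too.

16

Round 1 fires rule 1, rule 3, rule 9, giving beep_code_3, fan_spinning, psu_ok.
Round 2 fires rule 5, giving cable_seated.
Round 3 fires rule 6, giving disk_detected.
Round 4 fires rule 8, giving ticket_escalated.
Round 5 fires rule 10, giving gpu_fault.
Round 6 fires rule 4, giving boot_ok.
Round 7 fires rule 7, giving reseat_ram.
Closure: {beep_code_3, boot_ok, cable_seated, disk_detected, driver_loaded, fan_spinning, gpu_fault, led_green, led_red, power_on, psu_ok, replace_psu, reseat_ram, safe_mode, ticket_escalated, update_required} — 16 facts.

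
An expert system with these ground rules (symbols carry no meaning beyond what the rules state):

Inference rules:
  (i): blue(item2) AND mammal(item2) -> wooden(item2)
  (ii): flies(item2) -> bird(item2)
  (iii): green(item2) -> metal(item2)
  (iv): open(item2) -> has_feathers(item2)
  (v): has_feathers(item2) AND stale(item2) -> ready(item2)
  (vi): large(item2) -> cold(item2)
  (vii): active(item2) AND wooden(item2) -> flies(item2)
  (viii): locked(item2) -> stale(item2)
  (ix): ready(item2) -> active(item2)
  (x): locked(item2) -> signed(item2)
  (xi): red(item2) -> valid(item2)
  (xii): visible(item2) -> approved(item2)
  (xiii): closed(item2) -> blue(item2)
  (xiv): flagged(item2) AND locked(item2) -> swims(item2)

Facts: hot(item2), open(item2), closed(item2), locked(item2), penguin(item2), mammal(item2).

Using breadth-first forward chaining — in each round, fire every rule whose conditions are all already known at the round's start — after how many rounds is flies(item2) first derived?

Round 1 — (iv), (viii), (x), (xiii), derive has_feathers(item2), stale(item2), signed(item2), blue(item2).
Round 2 — (i), (v), derive wooden(item2), ready(item2).
Round 3 — (ix), derive active(item2).
Round 4 — (vii), derive flies(item2).
flies(item2) first appears in round 4.

4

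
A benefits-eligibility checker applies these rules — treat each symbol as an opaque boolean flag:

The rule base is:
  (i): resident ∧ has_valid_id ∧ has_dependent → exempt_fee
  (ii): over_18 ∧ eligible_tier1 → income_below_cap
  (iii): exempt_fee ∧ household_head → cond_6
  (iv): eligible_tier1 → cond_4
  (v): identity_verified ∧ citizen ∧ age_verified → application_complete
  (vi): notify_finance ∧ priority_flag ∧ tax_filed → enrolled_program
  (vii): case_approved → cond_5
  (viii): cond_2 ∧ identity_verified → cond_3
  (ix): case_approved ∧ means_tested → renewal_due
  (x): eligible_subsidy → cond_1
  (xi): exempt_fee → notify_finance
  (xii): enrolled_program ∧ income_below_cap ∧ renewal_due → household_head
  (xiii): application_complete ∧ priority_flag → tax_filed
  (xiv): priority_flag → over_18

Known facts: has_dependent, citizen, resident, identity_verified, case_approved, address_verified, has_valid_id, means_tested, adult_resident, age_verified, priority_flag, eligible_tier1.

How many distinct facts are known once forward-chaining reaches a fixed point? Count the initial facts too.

24

[1] (i) [resident ∧ has_valid_id ∧ has_dependent → exempt_fee]; (iv) [eligible_tier1 → cond_4]; (v) [identity_verified ∧ citizen ∧ age_verified → application_complete]; (vii) [case_approved → cond_5]; (ix) [case_approved ∧ means_tested → renewal_due]; (xiv) [priority_flag → over_18]. ⇒ new: exempt_fee, cond_4, application_complete, cond_5, renewal_due, over_18.
[2] (ii) [over_18 ∧ eligible_tier1 → income_below_cap]; (xi) [exempt_fee → notify_finance]; (xiii) [application_complete ∧ priority_flag → tax_filed]. ⇒ new: income_below_cap, notify_finance, tax_filed.
[3] (vi) [notify_finance ∧ priority_flag ∧ tax_filed → enrolled_program]. ⇒ new: enrolled_program.
[4] (xii) [enrolled_program ∧ income_below_cap ∧ renewal_due → household_head]. ⇒ new: household_head.
[5] (iii) [exempt_fee ∧ household_head → cond_6]. ⇒ new: cond_6.
Closure: {address_verified, adult_resident, age_verified, application_complete, case_approved, citizen, cond_4, cond_5, cond_6, eligible_tier1, enrolled_program, exempt_fee, has_dependent, has_valid_id, household_head, identity_verified, income_below_cap, means_tested, notify_finance, over_18, priority_flag, renewal_due, resident, tax_filed} — 24 facts.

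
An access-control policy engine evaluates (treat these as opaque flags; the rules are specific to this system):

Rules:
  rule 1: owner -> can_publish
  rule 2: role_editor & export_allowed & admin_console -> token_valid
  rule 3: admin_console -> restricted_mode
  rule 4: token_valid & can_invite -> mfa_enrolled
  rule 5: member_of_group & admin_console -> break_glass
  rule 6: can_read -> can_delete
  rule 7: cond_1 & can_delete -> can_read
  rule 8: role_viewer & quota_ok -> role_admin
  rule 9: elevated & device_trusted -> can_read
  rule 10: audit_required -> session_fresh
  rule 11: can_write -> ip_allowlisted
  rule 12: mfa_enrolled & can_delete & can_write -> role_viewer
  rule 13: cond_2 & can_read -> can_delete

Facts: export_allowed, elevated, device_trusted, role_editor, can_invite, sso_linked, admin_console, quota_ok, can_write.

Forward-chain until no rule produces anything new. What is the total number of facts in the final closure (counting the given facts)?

Round 1 — rule 2, rule 3, rule 9, rule 11, derive token_valid, restricted_mode, can_read, ip_allowlisted.
Round 2 — rule 4, rule 6, derive mfa_enrolled, can_delete.
Round 3 — rule 12, derive role_viewer.
Round 4 — rule 8, derive role_admin.
Closure: {admin_console, can_delete, can_invite, can_read, can_write, device_trusted, elevated, export_allowed, ip_allowlisted, mfa_enrolled, quota_ok, restricted_mode, role_admin, role_editor, role_viewer, sso_linked, token_valid} — 17 facts.

17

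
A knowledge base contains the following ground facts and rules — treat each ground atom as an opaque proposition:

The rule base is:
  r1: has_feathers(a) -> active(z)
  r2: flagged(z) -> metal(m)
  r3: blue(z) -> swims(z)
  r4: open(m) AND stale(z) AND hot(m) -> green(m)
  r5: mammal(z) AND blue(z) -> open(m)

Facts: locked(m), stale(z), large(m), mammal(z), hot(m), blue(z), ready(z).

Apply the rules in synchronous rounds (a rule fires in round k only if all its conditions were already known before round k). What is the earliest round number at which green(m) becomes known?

[1] r3 [blue(z) -> swims(z)]; r5 [mammal(z) AND blue(z) -> open(m)]. ⇒ new: swims(z), open(m).
[2] r4 [open(m) AND stale(z) AND hot(m) -> green(m)]. ⇒ new: green(m).
green(m) first appears in round 2.

2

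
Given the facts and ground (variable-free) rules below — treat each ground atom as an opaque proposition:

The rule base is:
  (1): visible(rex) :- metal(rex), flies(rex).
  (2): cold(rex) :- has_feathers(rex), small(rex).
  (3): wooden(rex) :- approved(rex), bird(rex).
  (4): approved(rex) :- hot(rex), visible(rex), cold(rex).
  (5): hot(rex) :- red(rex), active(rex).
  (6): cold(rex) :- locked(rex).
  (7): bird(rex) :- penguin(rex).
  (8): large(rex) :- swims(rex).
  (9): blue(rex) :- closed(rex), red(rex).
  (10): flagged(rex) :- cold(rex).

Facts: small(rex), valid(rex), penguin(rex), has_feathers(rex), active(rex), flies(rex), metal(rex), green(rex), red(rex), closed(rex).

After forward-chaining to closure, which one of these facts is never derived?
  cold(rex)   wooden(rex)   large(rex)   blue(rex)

Round 1 fires (1), (2), (5), (7), (9), giving visible(rex), cold(rex), hot(rex), bird(rex), blue(rex).
Round 2 fires (4), (10), giving approved(rex), flagged(rex).
Round 3 fires (3), giving wooden(rex).
Derived: blue(rex) (round 1), cold(rex) (round 1), wooden(rex) (round 3). large(rex) never appears in any round.

large(rex)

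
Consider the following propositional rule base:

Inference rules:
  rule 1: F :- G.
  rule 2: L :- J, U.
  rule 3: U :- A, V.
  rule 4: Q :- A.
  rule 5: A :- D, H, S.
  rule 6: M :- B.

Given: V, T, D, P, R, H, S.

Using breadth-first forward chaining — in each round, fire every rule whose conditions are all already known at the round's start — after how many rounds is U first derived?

Round 1 — rule 5, derive A.
Round 2 — rule 3, rule 4, derive U, Q.
U first appears in round 2.

2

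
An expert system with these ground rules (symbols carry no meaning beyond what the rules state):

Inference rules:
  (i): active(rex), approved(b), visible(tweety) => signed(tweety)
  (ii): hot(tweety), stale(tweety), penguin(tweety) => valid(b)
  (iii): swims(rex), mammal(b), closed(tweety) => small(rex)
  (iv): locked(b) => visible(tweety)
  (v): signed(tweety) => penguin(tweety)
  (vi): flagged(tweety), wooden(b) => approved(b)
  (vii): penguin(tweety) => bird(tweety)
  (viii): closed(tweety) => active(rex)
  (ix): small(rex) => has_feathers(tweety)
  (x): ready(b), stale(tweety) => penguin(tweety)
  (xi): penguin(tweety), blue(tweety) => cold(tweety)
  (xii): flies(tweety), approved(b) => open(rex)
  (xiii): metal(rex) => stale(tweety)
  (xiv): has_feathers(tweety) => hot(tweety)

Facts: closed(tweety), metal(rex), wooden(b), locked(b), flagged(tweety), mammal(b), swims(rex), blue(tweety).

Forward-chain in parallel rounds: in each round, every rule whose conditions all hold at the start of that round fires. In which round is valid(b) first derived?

4

Round 1 fires (iii), (iv), (vi), (viii), (xiii), giving small(rex), visible(tweety), approved(b), active(rex), stale(tweety).
Round 2 fires (i), (ix), giving signed(tweety), has_feathers(tweety).
Round 3 fires (v), (xiv), giving penguin(tweety), hot(tweety).
Round 4 fires (ii), (vii), (xi), giving valid(b), bird(tweety), cold(tweety).
valid(b) first appears in round 4.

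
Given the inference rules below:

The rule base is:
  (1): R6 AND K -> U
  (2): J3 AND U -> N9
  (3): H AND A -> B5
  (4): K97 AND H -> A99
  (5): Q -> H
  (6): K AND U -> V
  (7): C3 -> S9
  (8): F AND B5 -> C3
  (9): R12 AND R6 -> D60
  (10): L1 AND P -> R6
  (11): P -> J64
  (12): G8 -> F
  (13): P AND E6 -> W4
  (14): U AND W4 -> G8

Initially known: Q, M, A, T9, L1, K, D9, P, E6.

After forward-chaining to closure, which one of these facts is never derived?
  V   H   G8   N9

N9

Round 1 — (5), (10), (11), (13), derive H, R6, J64, W4.
Round 2 — (1), (3), derive U, B5.
Round 3 — (6), (14), derive V, G8.
Round 4 — (12), derive F.
Round 5 — (8), derive C3.
Round 6 — (7), derive S9.
Derived: V (round 3), H (round 1), G8 (round 3). N9 never appears in any round.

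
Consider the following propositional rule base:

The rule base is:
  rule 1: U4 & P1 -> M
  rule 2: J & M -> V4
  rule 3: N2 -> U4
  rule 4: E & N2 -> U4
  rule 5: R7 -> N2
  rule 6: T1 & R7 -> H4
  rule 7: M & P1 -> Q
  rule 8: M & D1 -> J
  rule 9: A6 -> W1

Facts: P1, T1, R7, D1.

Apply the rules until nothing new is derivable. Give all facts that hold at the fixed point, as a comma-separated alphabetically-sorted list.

Round 1: rule 5 [R7 -> N2]; rule 6 [T1 & R7 -> H4]. Adds N2, H4.
Round 2: rule 3 [N2 -> U4]. Adds U4.
Round 3: rule 1 [U4 & P1 -> M]. Adds M.
Round 4: rule 7 [M & P1 -> Q]; rule 8 [M & D1 -> J]. Adds Q, J.
Round 5: rule 2 [J & M -> V4]. Adds V4.

D1, H4, J, M, N2, P1, Q, R7, T1, U4, V4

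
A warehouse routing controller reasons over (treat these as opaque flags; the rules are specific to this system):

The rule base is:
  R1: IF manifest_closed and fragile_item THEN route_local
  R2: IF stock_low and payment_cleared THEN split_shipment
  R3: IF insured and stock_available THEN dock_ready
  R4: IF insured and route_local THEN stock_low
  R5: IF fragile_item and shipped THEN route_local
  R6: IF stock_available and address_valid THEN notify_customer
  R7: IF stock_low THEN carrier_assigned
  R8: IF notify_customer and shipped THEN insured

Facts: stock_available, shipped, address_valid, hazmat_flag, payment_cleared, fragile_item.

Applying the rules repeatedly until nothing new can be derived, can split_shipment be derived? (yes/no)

Round 1: R5 [IF fragile_item and shipped THEN route_local]; R6 [IF stock_available and address_valid THEN notify_customer]. New: route_local, notify_customer.
Round 2: R8 [IF notify_customer and shipped THEN insured]. New: insured.
Round 3: R3 [IF insured and stock_available THEN dock_ready]; R4 [IF insured and route_local THEN stock_low]. New: dock_ready, stock_low.
Round 4: R2 [IF stock_low and payment_cleared THEN split_shipment]; R7 [IF stock_low THEN carrier_assigned]. New: split_shipment, carrier_assigned.
split_shipment appears in round 4, so it is derivable.

yes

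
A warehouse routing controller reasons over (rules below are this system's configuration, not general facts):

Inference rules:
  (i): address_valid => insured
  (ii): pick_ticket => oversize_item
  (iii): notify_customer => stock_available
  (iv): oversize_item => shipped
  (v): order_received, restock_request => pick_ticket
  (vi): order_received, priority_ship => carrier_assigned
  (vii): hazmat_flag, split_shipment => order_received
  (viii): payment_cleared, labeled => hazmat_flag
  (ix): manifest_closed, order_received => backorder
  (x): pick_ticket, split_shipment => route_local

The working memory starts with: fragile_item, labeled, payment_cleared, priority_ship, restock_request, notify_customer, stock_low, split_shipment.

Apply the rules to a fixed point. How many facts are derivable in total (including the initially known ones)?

16

Round 1 — (iii), (viii), derive stock_available, hazmat_flag.
Round 2 — (vii), derive order_received.
Round 3 — (v), (vi), derive pick_ticket, carrier_assigned.
Round 4 — (ii), (x), derive oversize_item, route_local.
Round 5 — (iv), derive shipped.
Closure: {carrier_assigned, fragile_item, hazmat_flag, labeled, notify_customer, order_received, oversize_item, payment_cleared, pick_ticket, priority_ship, restock_request, route_local, shipped, split_shipment, stock_available, stock_low} — 16 facts.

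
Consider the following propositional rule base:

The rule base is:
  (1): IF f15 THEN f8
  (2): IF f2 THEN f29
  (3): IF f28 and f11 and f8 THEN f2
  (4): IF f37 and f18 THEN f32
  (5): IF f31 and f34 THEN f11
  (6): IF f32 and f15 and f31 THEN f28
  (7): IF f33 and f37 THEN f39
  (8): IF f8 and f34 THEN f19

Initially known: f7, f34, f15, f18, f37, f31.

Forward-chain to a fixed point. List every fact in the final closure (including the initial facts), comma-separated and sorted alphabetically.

Round 1: (1) [IF f15 THEN f8]; (4) [IF f37 and f18 THEN f32]; (5) [IF f31 and f34 THEN f11]. Adds f8, f32, f11.
Round 2: (6) [IF f32 and f15 and f31 THEN f28]; (8) [IF f8 and f34 THEN f19]. Adds f28, f19.
Round 3: (3) [IF f28 and f11 and f8 THEN f2]. Adds f2.
Round 4: (2) [IF f2 THEN f29]. Adds f29.

f11, f15, f18, f19, f2, f28, f29, f31, f32, f34, f37, f7, f8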